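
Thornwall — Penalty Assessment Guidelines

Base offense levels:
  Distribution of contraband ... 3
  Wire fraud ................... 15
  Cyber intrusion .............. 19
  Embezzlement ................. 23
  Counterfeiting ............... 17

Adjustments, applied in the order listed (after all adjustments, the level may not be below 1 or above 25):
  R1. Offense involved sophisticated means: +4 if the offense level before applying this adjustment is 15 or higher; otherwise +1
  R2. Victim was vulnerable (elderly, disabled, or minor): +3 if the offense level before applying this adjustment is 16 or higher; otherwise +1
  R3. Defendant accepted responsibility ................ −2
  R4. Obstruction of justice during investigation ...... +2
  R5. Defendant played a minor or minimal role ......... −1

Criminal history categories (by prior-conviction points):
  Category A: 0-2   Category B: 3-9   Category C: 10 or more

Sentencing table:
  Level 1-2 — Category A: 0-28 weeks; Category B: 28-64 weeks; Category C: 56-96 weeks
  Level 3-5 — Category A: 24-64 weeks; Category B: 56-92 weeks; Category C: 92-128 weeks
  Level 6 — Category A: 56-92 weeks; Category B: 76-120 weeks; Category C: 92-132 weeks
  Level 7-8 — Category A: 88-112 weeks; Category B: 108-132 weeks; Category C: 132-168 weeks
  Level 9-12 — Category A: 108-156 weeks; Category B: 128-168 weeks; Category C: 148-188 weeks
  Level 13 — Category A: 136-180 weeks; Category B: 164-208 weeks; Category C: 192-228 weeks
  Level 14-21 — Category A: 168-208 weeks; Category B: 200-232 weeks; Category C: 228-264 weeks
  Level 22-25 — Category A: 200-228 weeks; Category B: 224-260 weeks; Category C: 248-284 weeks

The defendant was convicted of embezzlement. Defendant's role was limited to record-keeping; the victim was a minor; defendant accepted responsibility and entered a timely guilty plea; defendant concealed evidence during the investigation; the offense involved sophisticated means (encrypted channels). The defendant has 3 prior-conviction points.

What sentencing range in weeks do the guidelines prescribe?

Base offense level for embezzlement: 23.
R1 applies (level before this adjustment is 23 ≥ 15, so +4): 23 + 4 = 27.
R2 applies (level before this adjustment is 27 ≥ 16, so +3): 27 + 3 = 30.
R3 applies: 30 − 2 = 28.
R4 applies: 28 + 2 = 30.
R5 applies: 30 − 1 = 29.
Level 29 exceeds the maximum of 25; capped at 25.
Final offense level: 25.
Criminal history: 3 prior points → Category B (3-9).
Level 25 falls in the 22-25 band.
Grid: Level 22-25 × Category B = 224-260 weeks.

224-260 weeks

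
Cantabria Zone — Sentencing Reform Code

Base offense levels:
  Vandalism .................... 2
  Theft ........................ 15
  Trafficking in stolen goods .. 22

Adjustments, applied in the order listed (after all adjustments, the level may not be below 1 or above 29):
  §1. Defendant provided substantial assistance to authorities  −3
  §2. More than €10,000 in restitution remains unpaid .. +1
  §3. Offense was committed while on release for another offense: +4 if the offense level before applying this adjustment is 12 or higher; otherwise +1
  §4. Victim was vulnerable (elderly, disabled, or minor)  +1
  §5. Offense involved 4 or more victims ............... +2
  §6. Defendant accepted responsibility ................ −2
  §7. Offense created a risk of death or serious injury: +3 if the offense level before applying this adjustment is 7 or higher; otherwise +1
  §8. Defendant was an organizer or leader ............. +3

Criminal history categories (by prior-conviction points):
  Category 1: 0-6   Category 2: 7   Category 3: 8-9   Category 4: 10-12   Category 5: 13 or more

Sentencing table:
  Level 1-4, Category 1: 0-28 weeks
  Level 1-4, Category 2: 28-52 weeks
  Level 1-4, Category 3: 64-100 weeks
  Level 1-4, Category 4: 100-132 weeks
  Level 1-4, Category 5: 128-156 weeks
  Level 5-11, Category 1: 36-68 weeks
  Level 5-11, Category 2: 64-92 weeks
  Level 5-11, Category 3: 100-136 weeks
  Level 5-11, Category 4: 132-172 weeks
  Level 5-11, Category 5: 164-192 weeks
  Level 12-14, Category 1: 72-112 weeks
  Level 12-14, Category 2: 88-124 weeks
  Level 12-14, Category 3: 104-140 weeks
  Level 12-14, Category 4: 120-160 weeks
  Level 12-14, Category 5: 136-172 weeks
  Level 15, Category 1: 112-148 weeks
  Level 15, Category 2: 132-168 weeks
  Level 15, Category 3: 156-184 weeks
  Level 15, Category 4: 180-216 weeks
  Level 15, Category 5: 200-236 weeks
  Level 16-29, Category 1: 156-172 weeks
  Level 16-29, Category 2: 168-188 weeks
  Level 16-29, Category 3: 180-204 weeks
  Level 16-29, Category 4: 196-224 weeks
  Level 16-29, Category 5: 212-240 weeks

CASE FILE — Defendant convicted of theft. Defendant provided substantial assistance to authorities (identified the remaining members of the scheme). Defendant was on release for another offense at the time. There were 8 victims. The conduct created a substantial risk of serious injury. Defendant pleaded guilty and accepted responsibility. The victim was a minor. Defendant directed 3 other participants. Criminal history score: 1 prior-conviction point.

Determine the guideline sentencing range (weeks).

Base offense level for theft: 15.
§1 applies: 15 − 3 = 12.
§3 applies (level before this adjustment is 12 ≥ 12, so +4): 12 + 4 = 16.
§4 applies: 16 + 1 = 17.
§5 applies: 17 + 2 = 19.
§6 applies: 19 − 2 = 17.
§7 applies (level before this adjustment is 17 ≥ 7, so +3): 17 + 3 = 20.
§8 applies: 20 + 3 = 23.
Final offense level: 23.
Criminal history: 1 prior point → Category 1 (0-6).
Level 23 falls in the 16-29 band.
Grid: Level 16-29 × Category 1 = 156-172 weeks.

156-172 weeks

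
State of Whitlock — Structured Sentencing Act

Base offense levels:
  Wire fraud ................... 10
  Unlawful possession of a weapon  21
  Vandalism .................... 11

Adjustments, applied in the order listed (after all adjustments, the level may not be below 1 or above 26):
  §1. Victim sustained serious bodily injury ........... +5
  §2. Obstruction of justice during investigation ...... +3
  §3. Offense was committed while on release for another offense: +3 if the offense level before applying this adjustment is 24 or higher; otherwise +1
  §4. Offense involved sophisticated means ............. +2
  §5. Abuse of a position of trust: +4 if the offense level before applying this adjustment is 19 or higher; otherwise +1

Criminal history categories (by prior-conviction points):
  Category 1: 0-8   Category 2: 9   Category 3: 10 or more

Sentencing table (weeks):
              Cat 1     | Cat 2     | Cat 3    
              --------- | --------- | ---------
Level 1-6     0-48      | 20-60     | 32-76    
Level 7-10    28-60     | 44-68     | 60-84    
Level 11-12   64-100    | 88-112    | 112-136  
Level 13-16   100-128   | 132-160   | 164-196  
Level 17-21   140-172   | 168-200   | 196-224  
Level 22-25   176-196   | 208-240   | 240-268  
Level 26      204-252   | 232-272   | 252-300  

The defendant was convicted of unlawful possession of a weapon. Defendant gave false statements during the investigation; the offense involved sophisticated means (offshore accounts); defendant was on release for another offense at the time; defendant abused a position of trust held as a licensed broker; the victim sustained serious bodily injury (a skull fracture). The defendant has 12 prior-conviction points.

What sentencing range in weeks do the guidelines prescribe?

252-300 weeks

Base offense level for unlawful possession of a weapon: 21.
§1 applies: 21 + 5 = 26.
§2 applies: 26 + 3 = 29.
§3 applies (level before this adjustment is 29 ≥ 24, so +3): 29 + 3 = 32.
§4 applies: 32 + 2 = 34.
§5 applies (level before this adjustment is 34 ≥ 19, so +4): 34 + 4 = 38.
Level 38 exceeds the maximum of 26; capped at 26.
Final offense level: 26.
Criminal history: 12 prior points → Category 3 (10+).
Level 26 falls in the 26 band.
Grid: Level 26 × Category 3 = 252-300 weeks.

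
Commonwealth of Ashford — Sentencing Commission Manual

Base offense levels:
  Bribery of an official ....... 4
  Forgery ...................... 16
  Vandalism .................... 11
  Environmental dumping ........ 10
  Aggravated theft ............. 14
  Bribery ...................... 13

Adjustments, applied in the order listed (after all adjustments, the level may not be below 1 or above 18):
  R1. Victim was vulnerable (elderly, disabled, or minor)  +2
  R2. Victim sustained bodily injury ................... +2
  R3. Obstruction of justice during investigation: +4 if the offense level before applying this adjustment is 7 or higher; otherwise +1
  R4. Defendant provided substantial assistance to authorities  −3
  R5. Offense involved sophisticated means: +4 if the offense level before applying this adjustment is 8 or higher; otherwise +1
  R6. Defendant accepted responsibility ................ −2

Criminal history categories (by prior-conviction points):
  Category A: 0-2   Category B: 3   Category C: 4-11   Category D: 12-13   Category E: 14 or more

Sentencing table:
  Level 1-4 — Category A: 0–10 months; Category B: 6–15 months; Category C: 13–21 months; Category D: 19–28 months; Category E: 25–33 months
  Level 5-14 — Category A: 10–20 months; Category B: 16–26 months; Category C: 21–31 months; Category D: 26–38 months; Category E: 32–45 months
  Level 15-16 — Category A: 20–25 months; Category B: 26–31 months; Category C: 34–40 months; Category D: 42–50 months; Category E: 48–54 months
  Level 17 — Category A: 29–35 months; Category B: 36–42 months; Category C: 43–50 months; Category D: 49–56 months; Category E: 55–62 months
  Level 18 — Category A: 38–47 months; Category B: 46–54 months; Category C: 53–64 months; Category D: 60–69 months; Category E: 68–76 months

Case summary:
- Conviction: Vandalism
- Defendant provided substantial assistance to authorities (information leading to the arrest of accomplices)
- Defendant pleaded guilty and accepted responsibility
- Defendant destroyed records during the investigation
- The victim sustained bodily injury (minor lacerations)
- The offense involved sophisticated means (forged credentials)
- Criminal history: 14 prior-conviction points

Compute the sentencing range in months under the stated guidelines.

Base offense level for vandalism: 11.
R2 applies: 11 + 2 = 13.
R3 applies (level before this adjustment is 13 ≥ 7, so +4): 13 + 4 = 17.
R4 applies: 17 − 3 = 14.
R5 applies (level before this adjustment is 14 ≥ 8, so +4): 14 + 4 = 18.
R6 applies: 18 − 2 = 16.
Final offense level: 16.
Criminal history: 14 prior points → Category E (14+).
Level 16 falls in the 15-16 band.
Grid: Level 15-16 × Category E = 48-54 months.

48-54 months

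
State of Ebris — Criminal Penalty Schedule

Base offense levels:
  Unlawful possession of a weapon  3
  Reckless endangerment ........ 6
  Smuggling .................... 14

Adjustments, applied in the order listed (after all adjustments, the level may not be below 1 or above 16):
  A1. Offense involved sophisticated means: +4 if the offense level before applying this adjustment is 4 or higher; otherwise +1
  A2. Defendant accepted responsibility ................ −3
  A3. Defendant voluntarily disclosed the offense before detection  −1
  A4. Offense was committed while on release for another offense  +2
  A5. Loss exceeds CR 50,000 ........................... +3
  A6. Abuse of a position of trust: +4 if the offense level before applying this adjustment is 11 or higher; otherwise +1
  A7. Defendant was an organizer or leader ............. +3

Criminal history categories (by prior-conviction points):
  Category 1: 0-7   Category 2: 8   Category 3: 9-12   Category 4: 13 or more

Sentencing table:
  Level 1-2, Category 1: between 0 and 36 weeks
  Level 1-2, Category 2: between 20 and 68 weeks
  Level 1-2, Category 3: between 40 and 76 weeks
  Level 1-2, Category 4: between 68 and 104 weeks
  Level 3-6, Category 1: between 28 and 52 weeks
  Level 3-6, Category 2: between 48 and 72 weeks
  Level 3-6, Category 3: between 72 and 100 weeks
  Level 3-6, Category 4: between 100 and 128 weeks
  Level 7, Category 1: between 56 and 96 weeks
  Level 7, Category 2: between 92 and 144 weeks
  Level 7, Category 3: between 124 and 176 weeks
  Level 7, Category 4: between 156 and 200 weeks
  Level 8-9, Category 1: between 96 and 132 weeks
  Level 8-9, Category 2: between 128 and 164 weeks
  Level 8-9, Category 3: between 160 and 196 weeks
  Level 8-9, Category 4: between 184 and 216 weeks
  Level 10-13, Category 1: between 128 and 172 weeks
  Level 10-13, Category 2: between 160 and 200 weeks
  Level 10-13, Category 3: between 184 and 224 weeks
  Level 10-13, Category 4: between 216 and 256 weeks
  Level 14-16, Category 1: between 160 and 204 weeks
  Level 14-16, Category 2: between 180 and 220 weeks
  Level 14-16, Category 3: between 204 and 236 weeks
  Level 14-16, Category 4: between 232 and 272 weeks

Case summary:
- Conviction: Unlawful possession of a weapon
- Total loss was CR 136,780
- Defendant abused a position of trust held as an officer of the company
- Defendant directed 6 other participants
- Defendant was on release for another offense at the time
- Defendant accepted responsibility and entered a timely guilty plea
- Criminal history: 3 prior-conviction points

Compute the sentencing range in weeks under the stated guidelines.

Base offense level for unlawful possession of a weapon: 3.
A2 applies: 3 − 3 = 0.
A3 does not apply.
A4 applies: 0 + 2 = 2.
A5 applies: 2 + 3 = 5.
A6 applies (level before this adjustment is 5 < 11, so +1): 5 + 1 = 6.
A7 applies: 6 + 3 = 9.
Final offense level: 9.
Criminal history: 3 prior points → Category 1 (0-7).
Level 9 falls in the 8-9 band.
Grid: Level 8-9 × Category 1 = 96-132 weeks.

96-132 weeks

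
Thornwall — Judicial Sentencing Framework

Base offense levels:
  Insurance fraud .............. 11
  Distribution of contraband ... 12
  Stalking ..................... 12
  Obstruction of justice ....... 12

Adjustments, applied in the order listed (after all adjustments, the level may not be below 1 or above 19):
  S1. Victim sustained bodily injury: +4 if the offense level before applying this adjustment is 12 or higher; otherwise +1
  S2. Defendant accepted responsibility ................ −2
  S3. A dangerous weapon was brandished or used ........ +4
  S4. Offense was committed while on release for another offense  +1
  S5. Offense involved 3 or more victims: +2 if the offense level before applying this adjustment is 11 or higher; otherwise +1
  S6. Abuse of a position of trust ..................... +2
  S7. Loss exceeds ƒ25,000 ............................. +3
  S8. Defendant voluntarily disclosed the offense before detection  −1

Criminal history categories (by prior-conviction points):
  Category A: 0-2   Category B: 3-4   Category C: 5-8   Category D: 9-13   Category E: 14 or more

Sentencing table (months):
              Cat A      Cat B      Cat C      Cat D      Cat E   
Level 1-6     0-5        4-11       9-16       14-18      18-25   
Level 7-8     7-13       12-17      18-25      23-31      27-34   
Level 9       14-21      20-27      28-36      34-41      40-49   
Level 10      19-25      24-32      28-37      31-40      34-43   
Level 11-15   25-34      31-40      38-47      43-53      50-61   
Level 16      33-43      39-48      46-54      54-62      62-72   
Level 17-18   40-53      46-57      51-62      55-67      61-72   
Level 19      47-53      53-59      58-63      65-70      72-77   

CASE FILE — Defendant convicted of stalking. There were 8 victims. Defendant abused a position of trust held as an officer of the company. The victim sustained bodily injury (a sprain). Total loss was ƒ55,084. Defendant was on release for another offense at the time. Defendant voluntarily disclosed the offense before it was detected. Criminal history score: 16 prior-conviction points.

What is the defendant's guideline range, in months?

72-77 months

Base offense level for stalking: 12.
S1 applies (level before this adjustment is 12 ≥ 12, so +4): 12 + 4 = 16.
S4 applies: 16 + 1 = 17.
S5 applies (level before this adjustment is 17 ≥ 11, so +2): 17 + 2 = 19.
S6 applies: 19 + 2 = 21.
S7 applies: 21 + 3 = 24.
S8 applies: 24 − 1 = 23.
Level 23 exceeds the maximum of 19; capped at 19.
Final offense level: 19.
Criminal history: 16 prior points → Category E (14+).
Level 19 falls in the 19 band.
Grid: Level 19 × Category E = 72-77 months.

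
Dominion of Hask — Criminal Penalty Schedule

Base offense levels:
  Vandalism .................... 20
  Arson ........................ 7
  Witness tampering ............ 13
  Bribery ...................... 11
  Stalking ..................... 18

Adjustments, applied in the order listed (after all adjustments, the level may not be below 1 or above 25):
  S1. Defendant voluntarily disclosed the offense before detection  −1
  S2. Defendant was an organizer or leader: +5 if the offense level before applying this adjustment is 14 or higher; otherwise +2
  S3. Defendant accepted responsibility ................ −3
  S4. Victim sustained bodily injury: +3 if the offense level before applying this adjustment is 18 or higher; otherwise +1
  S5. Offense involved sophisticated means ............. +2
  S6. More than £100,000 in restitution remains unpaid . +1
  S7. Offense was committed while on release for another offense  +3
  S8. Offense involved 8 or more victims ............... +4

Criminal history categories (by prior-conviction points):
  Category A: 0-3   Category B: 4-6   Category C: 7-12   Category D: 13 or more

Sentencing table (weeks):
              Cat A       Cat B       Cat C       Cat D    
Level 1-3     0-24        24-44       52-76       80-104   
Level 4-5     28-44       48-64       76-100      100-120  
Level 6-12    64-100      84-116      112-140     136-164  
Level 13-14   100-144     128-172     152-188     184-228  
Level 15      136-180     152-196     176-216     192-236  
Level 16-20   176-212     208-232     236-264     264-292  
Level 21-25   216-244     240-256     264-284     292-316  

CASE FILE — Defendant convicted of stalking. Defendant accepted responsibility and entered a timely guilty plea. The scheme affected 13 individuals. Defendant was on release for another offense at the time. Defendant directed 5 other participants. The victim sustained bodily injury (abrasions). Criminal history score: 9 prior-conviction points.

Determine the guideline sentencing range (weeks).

Base offense level for stalking: 18.
S1 does not apply.
S2 applies (level before this adjustment is 18 ≥ 14, so +5): 18 + 5 = 23.
S3 applies: 23 − 3 = 20.
S4 applies (level before this adjustment is 20 ≥ 18, so +3): 20 + 3 = 23.
S5 does not apply.
S7 applies: 23 + 3 = 26.
S8 applies: 26 + 4 = 30.
Level 30 exceeds the maximum of 25; capped at 25.
Final offense level: 25.
Criminal history: 9 prior points → Category C (7-12).
Level 25 falls in the 21-25 band.
Grid: Level 21-25 × Category C = 264-284 weeks.

264-284 weeks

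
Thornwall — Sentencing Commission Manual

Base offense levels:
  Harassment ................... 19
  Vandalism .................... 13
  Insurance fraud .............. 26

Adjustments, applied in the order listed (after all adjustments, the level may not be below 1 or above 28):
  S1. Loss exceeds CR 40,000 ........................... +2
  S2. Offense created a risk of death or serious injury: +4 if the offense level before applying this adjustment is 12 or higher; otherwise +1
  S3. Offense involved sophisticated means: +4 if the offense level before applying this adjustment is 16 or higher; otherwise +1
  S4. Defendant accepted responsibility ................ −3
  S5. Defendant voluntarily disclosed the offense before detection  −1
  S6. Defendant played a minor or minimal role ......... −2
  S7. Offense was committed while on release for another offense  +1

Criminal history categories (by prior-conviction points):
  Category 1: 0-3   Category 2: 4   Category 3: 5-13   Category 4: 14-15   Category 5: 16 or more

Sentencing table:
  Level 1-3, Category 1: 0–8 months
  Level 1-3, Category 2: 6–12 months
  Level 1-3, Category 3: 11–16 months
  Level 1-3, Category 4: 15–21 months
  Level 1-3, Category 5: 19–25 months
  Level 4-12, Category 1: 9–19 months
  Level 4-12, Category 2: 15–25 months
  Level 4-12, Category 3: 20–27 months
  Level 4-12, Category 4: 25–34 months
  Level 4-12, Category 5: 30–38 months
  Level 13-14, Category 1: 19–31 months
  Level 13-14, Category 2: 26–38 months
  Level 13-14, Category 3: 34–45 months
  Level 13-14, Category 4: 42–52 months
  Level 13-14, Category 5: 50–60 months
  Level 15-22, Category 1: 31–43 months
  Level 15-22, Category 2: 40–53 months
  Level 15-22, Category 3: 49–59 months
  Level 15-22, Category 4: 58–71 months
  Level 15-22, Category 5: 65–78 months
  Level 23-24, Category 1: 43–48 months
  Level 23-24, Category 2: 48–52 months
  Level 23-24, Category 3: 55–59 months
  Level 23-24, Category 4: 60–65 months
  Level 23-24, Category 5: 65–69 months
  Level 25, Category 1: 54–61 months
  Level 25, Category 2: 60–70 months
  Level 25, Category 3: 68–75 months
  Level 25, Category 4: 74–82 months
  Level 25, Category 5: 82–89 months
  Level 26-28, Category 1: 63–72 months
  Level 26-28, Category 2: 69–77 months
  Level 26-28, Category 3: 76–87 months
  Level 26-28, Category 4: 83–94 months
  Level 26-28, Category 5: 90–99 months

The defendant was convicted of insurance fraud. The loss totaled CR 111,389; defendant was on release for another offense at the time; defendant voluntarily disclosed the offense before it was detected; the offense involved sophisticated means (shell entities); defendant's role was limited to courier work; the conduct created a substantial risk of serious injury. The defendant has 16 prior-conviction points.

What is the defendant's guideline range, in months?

90-99 months

Base offense level for insurance fraud: 26.
S1 applies: 26 + 2 = 28.
S2 applies (level before this adjustment is 28 ≥ 12, so +4): 28 + 4 = 32.
S3 applies (level before this adjustment is 32 ≥ 16, so +4): 32 + 4 = 36.
S4 does not apply.
S5 applies: 36 − 1 = 35.
S6 applies: 35 − 2 = 33.
S7 applies: 33 + 1 = 34.
Level 34 exceeds the maximum of 28; capped at 28.
Final offense level: 28.
Criminal history: 16 prior points → Category 5 (16+).
Level 28 falls in the 26-28 band.
Grid: Level 26-28 × Category 5 = 90-99 months.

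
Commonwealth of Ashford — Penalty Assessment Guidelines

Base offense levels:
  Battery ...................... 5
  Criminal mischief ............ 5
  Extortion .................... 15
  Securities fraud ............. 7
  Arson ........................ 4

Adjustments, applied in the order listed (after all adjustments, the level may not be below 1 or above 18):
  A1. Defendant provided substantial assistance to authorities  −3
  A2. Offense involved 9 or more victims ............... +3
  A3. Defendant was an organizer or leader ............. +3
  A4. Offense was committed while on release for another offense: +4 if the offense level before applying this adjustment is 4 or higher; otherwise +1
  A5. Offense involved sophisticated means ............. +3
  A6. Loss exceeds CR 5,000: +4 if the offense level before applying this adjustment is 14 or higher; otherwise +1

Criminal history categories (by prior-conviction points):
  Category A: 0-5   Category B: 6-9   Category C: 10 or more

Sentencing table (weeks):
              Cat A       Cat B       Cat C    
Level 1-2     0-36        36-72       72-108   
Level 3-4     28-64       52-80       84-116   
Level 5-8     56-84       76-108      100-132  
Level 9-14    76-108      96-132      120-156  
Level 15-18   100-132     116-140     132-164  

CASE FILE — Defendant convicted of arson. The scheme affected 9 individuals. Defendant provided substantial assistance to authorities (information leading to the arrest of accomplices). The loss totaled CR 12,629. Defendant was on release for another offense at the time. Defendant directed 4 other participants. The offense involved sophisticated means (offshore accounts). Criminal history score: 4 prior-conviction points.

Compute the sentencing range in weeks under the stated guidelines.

100-132 weeks

Base offense level for arson: 4.
A1 applies: 4 − 3 = 1.
A2 applies: 1 + 3 = 4.
A3 applies: 4 + 3 = 7.
A4 applies (level before this adjustment is 7 ≥ 4, so +4): 7 + 4 = 11.
A5 applies: 11 + 3 = 14.
A6 applies (level before this adjustment is 14 ≥ 14, so +4): 14 + 4 = 18.
Final offense level: 18.
Criminal history: 4 prior points → Category A (0-5).
Level 18 falls in the 15-18 band.
Grid: Level 15-18 × Category A = 100-132 weeks.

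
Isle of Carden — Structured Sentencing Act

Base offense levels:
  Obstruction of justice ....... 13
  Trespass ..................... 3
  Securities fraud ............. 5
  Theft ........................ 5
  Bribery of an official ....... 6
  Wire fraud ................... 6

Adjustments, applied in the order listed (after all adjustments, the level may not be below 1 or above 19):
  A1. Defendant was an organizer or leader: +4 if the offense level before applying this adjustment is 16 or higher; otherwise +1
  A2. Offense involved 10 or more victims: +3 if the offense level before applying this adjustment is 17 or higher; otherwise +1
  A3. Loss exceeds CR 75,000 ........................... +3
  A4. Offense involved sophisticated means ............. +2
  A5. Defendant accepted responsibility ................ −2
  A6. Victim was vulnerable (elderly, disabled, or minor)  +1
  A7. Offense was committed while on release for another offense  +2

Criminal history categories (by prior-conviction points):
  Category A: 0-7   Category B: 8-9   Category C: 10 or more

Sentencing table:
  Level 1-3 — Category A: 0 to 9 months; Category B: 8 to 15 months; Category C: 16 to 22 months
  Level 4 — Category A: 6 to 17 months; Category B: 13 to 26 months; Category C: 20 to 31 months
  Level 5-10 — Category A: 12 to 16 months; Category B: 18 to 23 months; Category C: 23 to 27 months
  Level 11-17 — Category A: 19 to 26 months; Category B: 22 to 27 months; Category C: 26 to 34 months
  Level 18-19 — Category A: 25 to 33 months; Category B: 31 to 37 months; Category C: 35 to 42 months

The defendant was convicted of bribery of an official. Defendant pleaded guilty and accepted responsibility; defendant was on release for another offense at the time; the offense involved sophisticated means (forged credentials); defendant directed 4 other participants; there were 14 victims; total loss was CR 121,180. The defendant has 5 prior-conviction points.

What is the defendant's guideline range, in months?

Base offense level for bribery of an official: 6.
A1 applies (level before this adjustment is 6 < 16, so +1): 6 + 1 = 7.
A2 applies (level before this adjustment is 7 < 17, so +1): 7 + 1 = 8.
A3 applies: 8 + 3 = 11.
A4 applies: 11 + 2 = 13.
A5 applies: 13 − 2 = 11.
A6 does not apply.
A7 applies: 11 + 2 = 13.
Final offense level: 13.
Criminal history: 5 prior points → Category A (0-7).
Level 13 falls in the 11-17 band.
Grid: Level 11-17 × Category A = 19-26 months.

19-26 months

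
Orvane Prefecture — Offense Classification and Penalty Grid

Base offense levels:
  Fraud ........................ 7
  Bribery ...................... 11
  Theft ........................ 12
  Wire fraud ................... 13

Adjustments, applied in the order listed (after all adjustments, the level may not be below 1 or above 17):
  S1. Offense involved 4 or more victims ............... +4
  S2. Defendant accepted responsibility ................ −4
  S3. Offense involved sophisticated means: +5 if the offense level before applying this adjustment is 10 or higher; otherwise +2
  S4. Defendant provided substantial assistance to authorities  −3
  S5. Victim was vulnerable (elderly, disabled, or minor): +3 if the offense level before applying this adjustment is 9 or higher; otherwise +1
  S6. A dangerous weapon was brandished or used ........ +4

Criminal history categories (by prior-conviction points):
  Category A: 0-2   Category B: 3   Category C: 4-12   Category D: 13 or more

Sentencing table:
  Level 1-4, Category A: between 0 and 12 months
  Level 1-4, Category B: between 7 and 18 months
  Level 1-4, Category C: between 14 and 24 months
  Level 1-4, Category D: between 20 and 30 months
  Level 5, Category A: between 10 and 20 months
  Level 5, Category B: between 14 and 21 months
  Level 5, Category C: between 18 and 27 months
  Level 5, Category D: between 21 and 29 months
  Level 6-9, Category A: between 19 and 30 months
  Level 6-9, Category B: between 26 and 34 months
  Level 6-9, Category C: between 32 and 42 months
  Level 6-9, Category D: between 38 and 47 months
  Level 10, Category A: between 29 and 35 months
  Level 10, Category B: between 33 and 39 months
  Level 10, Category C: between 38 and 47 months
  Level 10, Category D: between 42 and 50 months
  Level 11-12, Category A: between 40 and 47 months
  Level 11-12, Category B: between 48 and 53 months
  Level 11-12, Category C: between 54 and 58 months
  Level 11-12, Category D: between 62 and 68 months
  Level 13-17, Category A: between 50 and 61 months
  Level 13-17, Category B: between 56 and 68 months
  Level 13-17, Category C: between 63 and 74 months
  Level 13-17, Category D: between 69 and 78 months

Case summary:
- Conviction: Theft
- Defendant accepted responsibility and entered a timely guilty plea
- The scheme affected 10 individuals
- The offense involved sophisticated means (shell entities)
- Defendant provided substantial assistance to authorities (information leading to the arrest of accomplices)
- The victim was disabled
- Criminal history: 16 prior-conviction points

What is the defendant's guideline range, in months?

69-78 months

Base offense level for theft: 12.
S1 applies: 12 + 4 = 16.
S2 applies: 16 − 4 = 12.
S3 applies (level before this adjustment is 12 ≥ 10, so +5): 12 + 5 = 17.
S4 applies: 17 − 3 = 14.
S5 applies (level before this adjustment is 14 ≥ 9, so +3): 14 + 3 = 17.
Final offense level: 17.
Criminal history: 16 prior points → Category D (13+).
Level 17 falls in the 13-17 band.
Grid: Level 13-17 × Category D = 69-78 months.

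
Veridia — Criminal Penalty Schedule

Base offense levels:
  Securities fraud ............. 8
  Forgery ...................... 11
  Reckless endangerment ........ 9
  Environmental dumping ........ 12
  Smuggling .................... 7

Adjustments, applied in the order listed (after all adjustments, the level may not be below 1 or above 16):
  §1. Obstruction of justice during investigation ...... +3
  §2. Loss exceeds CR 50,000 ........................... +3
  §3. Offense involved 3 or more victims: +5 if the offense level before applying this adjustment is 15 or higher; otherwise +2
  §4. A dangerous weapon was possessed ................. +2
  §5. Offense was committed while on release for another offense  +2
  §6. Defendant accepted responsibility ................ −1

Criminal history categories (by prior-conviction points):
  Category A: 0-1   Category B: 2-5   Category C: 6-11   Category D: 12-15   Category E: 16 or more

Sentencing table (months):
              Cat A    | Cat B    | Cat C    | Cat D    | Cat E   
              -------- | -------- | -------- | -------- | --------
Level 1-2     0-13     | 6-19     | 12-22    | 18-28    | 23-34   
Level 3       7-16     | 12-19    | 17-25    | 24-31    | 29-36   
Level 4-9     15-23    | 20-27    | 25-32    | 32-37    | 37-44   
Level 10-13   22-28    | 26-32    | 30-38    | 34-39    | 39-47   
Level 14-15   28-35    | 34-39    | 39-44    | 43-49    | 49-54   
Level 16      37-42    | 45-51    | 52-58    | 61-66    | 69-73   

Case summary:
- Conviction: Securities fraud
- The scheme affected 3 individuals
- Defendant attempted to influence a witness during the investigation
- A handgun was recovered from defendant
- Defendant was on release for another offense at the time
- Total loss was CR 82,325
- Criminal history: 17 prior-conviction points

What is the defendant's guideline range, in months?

69-73 months

Base offense level for securities fraud: 8.
§1 applies: 8 + 3 = 11.
§2 applies: 11 + 3 = 14.
§3 applies (level before this adjustment is 14 < 15, so +2): 14 + 2 = 16.
§4 applies: 16 + 2 = 18.
§5 applies: 18 + 2 = 20.
§6 does not apply.
Level 20 exceeds the maximum of 16; capped at 16.
Final offense level: 16.
Criminal history: 17 prior points → Category E (16+).
Level 16 falls in the 16 band.
Grid: Level 16 × Category E = 69-73 months.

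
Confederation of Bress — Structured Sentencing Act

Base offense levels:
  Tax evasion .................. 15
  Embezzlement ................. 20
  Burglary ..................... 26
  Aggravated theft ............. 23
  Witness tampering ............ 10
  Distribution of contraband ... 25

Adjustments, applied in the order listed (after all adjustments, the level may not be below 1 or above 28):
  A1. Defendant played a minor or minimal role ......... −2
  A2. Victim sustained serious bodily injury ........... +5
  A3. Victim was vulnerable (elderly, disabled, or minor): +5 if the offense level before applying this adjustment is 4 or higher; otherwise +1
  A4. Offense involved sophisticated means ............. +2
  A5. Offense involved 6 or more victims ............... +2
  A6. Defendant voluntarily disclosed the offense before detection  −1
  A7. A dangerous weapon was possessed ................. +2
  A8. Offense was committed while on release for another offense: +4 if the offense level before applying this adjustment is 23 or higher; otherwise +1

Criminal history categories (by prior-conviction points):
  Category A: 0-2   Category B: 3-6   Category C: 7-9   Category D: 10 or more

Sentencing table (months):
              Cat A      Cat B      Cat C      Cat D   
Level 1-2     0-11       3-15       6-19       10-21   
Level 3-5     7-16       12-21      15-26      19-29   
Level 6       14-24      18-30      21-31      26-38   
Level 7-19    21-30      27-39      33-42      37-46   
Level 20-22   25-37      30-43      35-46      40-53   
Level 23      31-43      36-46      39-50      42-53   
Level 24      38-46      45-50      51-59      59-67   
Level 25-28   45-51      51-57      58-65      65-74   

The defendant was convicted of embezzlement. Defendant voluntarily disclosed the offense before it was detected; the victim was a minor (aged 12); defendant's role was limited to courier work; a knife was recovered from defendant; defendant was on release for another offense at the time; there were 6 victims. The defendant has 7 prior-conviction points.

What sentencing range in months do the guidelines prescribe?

Base offense level for embezzlement: 20.
A1 applies: 20 − 2 = 18.
A3 applies (level before this adjustment is 18 ≥ 4, so +5): 18 + 5 = 23.
A5 applies: 23 + 2 = 25.
A6 applies: 25 − 1 = 24.
A7 applies: 24 + 2 = 26.
A8 applies (level before this adjustment is 26 ≥ 23, so +4): 26 + 4 = 30.
Level 30 exceeds the maximum of 28; capped at 28.
Final offense level: 28.
Criminal history: 7 prior points → Category C (7-9).
Level 28 falls in the 25-28 band.
Grid: Level 25-28 × Category C = 58-65 months.

58-65 months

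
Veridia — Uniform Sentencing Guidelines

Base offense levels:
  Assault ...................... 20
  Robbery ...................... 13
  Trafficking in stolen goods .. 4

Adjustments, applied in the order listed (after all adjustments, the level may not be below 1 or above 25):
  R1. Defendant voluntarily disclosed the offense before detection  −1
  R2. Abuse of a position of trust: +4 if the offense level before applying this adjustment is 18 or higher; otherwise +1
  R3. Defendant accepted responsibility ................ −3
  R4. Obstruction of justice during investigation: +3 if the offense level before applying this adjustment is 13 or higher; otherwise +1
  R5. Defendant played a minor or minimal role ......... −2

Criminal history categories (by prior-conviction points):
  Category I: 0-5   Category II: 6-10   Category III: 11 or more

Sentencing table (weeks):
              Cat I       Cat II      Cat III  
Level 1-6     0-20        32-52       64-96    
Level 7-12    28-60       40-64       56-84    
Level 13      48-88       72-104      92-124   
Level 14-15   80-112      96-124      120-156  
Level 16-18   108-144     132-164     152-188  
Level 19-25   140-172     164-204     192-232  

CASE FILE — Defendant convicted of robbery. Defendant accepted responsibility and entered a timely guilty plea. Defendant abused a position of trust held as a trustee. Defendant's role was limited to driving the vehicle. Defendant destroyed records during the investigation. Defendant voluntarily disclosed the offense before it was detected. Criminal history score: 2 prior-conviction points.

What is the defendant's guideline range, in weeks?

28-60 weeks

Base offense level for robbery: 13.
R1 applies: 13 − 1 = 12.
R2 applies (level before this adjustment is 12 < 18, so +1): 12 + 1 = 13.
R3 applies: 13 − 3 = 10.
R4 applies (level before this adjustment is 10 < 13, so +1): 10 + 1 = 11.
R5 applies: 11 − 2 = 9.
Final offense level: 9.
Criminal history: 2 prior points → Category I (0-5).
Level 9 falls in the 7-12 band.
Grid: Level 7-12 × Category I = 28-60 weeks.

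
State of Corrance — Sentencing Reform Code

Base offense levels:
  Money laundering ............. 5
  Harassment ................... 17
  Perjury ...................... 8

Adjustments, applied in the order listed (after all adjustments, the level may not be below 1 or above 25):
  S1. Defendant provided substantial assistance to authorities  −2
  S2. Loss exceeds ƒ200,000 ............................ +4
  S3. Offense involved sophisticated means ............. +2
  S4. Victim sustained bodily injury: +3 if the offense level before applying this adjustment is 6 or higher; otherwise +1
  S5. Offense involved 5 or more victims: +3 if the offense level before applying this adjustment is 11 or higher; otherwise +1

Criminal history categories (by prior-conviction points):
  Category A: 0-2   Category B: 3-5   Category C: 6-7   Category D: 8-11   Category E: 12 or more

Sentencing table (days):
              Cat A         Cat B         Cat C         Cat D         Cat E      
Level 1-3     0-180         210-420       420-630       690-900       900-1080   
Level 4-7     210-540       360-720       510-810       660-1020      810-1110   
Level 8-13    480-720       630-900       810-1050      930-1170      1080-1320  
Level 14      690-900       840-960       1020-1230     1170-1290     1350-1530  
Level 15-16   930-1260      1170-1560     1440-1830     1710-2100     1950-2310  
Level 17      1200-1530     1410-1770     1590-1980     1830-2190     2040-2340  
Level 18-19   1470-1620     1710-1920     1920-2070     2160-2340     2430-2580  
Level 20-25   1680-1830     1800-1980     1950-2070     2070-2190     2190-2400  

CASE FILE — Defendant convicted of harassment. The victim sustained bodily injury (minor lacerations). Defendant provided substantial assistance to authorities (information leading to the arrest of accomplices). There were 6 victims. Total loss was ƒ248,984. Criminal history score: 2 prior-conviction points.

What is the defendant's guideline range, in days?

Base offense level for harassment: 17.
S1 applies: 17 − 2 = 15.
S2 applies: 15 + 4 = 19.
S4 applies (level before this adjustment is 19 ≥ 6, so +3): 19 + 3 = 22.
S5 applies (level before this adjustment is 22 ≥ 11, so +3): 22 + 3 = 25.
Final offense level: 25.
Criminal history: 2 prior points → Category A (0-2).
Level 25 falls in the 20-25 band.
Grid: Level 20-25 × Category A = 1680-1830 days.

1680-1830 days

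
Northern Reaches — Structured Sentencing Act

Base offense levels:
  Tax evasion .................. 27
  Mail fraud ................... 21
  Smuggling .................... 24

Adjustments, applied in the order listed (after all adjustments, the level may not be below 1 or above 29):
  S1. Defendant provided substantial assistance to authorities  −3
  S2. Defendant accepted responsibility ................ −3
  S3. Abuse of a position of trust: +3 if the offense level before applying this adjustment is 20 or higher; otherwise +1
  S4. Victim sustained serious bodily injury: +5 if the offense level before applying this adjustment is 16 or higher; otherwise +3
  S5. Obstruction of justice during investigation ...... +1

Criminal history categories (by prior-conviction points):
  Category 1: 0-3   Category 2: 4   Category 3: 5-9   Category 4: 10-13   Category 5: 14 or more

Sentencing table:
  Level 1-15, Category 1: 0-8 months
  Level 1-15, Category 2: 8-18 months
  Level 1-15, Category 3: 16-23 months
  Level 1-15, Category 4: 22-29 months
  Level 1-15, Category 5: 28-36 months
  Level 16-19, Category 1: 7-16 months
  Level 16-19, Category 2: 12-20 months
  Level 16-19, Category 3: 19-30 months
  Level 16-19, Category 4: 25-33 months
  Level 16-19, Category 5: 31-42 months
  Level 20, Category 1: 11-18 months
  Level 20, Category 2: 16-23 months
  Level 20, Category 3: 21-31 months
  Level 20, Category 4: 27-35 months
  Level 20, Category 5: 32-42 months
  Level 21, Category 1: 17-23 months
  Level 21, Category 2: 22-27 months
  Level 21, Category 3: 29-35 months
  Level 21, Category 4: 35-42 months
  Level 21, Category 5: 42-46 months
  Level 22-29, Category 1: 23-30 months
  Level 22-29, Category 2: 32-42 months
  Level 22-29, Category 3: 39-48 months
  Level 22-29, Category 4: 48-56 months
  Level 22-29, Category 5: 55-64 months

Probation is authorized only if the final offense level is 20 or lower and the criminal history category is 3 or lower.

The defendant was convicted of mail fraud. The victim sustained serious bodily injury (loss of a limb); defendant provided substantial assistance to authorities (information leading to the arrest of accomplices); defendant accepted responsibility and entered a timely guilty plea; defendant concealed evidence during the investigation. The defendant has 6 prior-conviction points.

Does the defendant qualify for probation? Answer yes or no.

Yes

Base offense level for mail fraud: 21.
S1 applies: 21 − 3 = 18.
S2 applies: 18 − 3 = 15.
S3 does not apply.
S4 applies (level before this adjustment is 15 < 16, so +3): 15 + 3 = 18.
S5 applies: 18 + 1 = 19.
Final offense level: 19.
Criminal history: 6 prior points → Category 3 (5-9).
Level 19 falls in the 16-19 band.
Grid: Level 16-19 × Category 3 = 19-30 months.
Probation check: level 19 ≤ 20 and category 3 ≤ 3 → eligible.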